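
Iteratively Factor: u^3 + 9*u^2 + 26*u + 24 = (u + 3)*(u^2 + 6*u + 8) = (u + 2)*(u + 3)*(u + 4)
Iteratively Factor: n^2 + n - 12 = (n + 4)*(n - 3)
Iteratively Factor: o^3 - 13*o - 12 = (o + 3)*(o^2 - 3*o - 4) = (o + 1)*(o + 3)*(o - 4)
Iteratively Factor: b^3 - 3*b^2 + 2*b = (b - 2)*(b^2 - b) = (b - 2)*(b - 1)*(b)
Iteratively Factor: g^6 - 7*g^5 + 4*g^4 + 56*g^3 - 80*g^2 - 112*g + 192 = (g - 2)*(g^5 - 5*g^4 - 6*g^3 + 44*g^2 + 8*g - 96) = (g - 3)*(g - 2)*(g^4 - 2*g^3 - 12*g^2 + 8*g + 32) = (g - 3)*(g - 2)*(g + 2)*(g^3 - 4*g^2 - 4*g + 16) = (g - 4)*(g - 3)*(g - 2)*(g + 2)*(g^2 - 4) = (g - 4)*(g - 3)*(g - 2)^2*(g + 2)*(g + 2)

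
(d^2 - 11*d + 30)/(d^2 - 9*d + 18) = (d - 5)/(d - 3)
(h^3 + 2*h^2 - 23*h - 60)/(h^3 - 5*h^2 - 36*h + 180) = (h^2 + 7*h + 12)/(h^2 - 36)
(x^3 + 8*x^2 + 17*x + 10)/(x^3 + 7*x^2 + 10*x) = (x + 1)/x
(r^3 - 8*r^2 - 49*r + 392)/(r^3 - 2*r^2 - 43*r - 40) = (r^2 - 49)/(r^2 + 6*r + 5)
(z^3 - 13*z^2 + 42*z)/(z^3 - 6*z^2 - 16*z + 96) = z*(z - 7)/(z^2 - 16)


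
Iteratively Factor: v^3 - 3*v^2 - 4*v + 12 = (v + 2)*(v^2 - 5*v + 6) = (v - 3)*(v + 2)*(v - 2)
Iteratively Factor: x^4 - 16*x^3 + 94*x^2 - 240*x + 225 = (x - 3)*(x^3 - 13*x^2 + 55*x - 75) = (x - 5)*(x - 3)*(x^2 - 8*x + 15) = (x - 5)*(x - 3)^2*(x - 5)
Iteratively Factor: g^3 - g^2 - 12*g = (g)*(g^2 - g - 12) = g*(g + 3)*(g - 4)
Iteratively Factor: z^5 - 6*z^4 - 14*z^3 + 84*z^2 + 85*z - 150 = (z + 3)*(z^4 - 9*z^3 + 13*z^2 + 45*z - 50) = (z - 1)*(z + 3)*(z^3 - 8*z^2 + 5*z + 50) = (z - 5)*(z - 1)*(z + 3)*(z^2 - 3*z - 10) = (z - 5)*(z - 1)*(z + 2)*(z + 3)*(z - 5)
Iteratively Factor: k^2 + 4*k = (k)*(k + 4)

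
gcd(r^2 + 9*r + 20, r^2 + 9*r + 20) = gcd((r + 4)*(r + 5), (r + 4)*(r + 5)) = r^2 + 9*r + 20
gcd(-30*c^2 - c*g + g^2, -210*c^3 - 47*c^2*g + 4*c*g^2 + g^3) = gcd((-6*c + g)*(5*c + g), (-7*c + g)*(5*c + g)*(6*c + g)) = 5*c + g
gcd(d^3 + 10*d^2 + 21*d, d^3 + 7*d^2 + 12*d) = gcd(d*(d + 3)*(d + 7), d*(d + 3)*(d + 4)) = d^2 + 3*d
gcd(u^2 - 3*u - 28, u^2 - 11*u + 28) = u - 7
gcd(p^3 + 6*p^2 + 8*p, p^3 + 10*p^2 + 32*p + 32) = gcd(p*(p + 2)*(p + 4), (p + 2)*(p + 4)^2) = p^2 + 6*p + 8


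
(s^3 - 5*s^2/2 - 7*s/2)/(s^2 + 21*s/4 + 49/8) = 4*s*(2*s^2 - 5*s - 7)/(8*s^2 + 42*s + 49)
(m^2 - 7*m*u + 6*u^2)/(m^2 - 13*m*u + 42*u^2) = (-m + u)/(-m + 7*u)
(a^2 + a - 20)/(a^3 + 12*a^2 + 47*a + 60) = (a - 4)/(a^2 + 7*a + 12)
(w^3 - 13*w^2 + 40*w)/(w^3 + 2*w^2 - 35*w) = (w - 8)/(w + 7)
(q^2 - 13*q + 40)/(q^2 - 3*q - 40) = (q - 5)/(q + 5)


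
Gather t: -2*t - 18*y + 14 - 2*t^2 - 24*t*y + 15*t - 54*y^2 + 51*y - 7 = -2*t^2 + t*(13 - 24*y) - 54*y^2 + 33*y + 7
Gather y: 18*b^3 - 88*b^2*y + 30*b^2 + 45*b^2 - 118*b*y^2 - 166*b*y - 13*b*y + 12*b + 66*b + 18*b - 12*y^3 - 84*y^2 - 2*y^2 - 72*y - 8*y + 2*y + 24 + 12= 18*b^3 + 75*b^2 + 96*b - 12*y^3 + y^2*(-118*b - 86) + y*(-88*b^2 - 179*b - 78) + 36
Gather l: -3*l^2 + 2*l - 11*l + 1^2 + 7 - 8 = -3*l^2 - 9*l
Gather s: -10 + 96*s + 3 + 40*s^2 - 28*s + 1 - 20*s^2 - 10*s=20*s^2 + 58*s - 6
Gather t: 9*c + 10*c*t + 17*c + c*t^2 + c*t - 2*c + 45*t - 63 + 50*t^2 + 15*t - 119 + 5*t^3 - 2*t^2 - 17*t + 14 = 24*c + 5*t^3 + t^2*(c + 48) + t*(11*c + 43) - 168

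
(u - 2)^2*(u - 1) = u^3 - 5*u^2 + 8*u - 4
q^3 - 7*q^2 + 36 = (q - 6)*(q - 3)*(q + 2)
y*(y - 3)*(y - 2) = y^3 - 5*y^2 + 6*y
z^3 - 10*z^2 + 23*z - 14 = (z - 7)*(z - 2)*(z - 1)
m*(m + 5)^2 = m^3 + 10*m^2 + 25*m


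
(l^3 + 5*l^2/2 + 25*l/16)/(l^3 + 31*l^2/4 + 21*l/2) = (16*l^2 + 40*l + 25)/(4*(4*l^2 + 31*l + 42))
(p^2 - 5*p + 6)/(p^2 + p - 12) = (p - 2)/(p + 4)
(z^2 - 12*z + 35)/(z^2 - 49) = (z - 5)/(z + 7)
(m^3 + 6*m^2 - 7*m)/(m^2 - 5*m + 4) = m*(m + 7)/(m - 4)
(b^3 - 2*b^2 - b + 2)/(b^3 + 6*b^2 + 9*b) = (b^3 - 2*b^2 - b + 2)/(b*(b^2 + 6*b + 9))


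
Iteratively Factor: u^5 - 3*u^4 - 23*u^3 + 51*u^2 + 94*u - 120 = (u - 1)*(u^4 - 2*u^3 - 25*u^2 + 26*u + 120) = (u - 3)*(u - 1)*(u^3 + u^2 - 22*u - 40) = (u - 5)*(u - 3)*(u - 1)*(u^2 + 6*u + 8) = (u - 5)*(u - 3)*(u - 1)*(u + 2)*(u + 4)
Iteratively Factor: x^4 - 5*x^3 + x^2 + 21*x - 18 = (x - 3)*(x^3 - 2*x^2 - 5*x + 6) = (x - 3)*(x + 2)*(x^2 - 4*x + 3) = (x - 3)^2*(x + 2)*(x - 1)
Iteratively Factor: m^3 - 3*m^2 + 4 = (m - 2)*(m^2 - m - 2) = (m - 2)^2*(m + 1)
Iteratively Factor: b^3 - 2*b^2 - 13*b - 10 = (b + 2)*(b^2 - 4*b - 5) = (b - 5)*(b + 2)*(b + 1)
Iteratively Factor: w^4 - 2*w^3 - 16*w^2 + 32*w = (w - 2)*(w^3 - 16*w) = (w - 4)*(w - 2)*(w^2 + 4*w) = (w - 4)*(w - 2)*(w + 4)*(w)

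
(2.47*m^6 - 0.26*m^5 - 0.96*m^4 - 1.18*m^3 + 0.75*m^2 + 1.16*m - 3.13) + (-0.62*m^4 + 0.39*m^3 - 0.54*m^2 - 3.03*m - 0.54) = 2.47*m^6 - 0.26*m^5 - 1.58*m^4 - 0.79*m^3 + 0.21*m^2 - 1.87*m - 3.67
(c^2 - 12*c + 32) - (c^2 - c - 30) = 62 - 11*c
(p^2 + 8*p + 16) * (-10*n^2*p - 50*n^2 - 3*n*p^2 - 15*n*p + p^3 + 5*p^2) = -10*n^2*p^3 - 130*n^2*p^2 - 560*n^2*p - 800*n^2 - 3*n*p^4 - 39*n*p^3 - 168*n*p^2 - 240*n*p + p^5 + 13*p^4 + 56*p^3 + 80*p^2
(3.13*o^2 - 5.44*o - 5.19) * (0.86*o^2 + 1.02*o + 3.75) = 2.6918*o^4 - 1.4858*o^3 + 1.7253*o^2 - 25.6938*o - 19.4625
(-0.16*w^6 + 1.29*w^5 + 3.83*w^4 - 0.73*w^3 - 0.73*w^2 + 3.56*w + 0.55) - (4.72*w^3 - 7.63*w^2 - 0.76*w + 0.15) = -0.16*w^6 + 1.29*w^5 + 3.83*w^4 - 5.45*w^3 + 6.9*w^2 + 4.32*w + 0.4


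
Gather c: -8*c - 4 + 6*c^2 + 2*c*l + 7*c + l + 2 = 6*c^2 + c*(2*l - 1) + l - 2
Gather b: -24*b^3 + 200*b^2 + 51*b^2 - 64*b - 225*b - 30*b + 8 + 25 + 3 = -24*b^3 + 251*b^2 - 319*b + 36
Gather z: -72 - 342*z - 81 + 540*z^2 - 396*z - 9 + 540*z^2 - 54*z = 1080*z^2 - 792*z - 162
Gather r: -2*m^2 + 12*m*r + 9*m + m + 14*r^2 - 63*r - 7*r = -2*m^2 + 10*m + 14*r^2 + r*(12*m - 70)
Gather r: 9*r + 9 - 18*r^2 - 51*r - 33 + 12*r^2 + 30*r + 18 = -6*r^2 - 12*r - 6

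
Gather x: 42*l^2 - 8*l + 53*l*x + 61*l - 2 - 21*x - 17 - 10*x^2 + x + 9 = 42*l^2 + 53*l - 10*x^2 + x*(53*l - 20) - 10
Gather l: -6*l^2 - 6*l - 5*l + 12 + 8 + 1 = -6*l^2 - 11*l + 21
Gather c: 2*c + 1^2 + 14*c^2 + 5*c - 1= 14*c^2 + 7*c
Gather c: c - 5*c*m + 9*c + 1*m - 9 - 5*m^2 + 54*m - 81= c*(10 - 5*m) - 5*m^2 + 55*m - 90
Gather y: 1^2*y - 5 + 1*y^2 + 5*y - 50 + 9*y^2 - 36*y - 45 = 10*y^2 - 30*y - 100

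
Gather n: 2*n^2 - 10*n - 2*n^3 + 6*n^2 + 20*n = -2*n^3 + 8*n^2 + 10*n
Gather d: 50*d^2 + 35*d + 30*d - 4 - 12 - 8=50*d^2 + 65*d - 24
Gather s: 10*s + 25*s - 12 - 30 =35*s - 42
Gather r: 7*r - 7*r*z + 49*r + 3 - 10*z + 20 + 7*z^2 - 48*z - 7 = r*(56 - 7*z) + 7*z^2 - 58*z + 16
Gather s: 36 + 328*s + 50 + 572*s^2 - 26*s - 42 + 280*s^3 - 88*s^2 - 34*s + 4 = 280*s^3 + 484*s^2 + 268*s + 48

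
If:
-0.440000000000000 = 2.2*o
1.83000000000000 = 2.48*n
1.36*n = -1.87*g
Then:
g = -0.54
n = 0.74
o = -0.20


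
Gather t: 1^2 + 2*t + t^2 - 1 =t^2 + 2*t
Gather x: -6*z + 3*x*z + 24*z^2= 3*x*z + 24*z^2 - 6*z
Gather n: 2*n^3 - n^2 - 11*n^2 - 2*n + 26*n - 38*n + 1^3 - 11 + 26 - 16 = 2*n^3 - 12*n^2 - 14*n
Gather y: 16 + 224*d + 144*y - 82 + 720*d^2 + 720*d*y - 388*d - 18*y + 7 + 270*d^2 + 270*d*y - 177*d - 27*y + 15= 990*d^2 - 341*d + y*(990*d + 99) - 44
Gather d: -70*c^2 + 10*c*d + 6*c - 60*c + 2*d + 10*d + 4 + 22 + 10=-70*c^2 - 54*c + d*(10*c + 12) + 36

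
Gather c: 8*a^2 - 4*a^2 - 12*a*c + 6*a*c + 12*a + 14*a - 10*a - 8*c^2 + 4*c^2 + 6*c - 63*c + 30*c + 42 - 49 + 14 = 4*a^2 + 16*a - 4*c^2 + c*(-6*a - 27) + 7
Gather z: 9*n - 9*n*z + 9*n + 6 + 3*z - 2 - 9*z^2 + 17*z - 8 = 18*n - 9*z^2 + z*(20 - 9*n) - 4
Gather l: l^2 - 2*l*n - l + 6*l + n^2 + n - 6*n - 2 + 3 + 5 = l^2 + l*(5 - 2*n) + n^2 - 5*n + 6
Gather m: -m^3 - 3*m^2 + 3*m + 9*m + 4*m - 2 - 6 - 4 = -m^3 - 3*m^2 + 16*m - 12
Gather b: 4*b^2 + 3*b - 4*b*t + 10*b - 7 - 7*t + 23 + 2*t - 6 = 4*b^2 + b*(13 - 4*t) - 5*t + 10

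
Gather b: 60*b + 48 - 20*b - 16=40*b + 32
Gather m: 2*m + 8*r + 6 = 2*m + 8*r + 6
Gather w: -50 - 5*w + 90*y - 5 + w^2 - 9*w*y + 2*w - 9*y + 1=w^2 + w*(-9*y - 3) + 81*y - 54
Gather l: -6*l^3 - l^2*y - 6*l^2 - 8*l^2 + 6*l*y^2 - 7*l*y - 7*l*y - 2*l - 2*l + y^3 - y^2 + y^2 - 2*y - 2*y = -6*l^3 + l^2*(-y - 14) + l*(6*y^2 - 14*y - 4) + y^3 - 4*y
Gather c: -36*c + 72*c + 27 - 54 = 36*c - 27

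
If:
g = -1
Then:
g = -1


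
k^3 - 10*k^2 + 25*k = k*(k - 5)^2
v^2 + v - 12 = (v - 3)*(v + 4)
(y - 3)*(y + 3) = y^2 - 9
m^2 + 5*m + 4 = (m + 1)*(m + 4)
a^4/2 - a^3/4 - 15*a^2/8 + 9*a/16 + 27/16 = (a/2 + 1/2)*(a - 3/2)^2*(a + 3/2)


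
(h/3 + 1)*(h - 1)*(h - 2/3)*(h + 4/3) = h^4/3 + 8*h^3/9 - 23*h^2/27 - 34*h/27 + 8/9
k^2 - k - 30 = (k - 6)*(k + 5)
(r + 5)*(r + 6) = r^2 + 11*r + 30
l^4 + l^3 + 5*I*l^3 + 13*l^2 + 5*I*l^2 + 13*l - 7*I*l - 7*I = (l + 1)*(l - I)^2*(l + 7*I)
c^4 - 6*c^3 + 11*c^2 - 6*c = c*(c - 3)*(c - 2)*(c - 1)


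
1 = 1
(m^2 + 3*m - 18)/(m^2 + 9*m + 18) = (m - 3)/(m + 3)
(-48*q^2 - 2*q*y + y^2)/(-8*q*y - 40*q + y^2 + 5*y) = (6*q + y)/(y + 5)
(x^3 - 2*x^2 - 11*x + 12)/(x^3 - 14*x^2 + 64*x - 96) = (x^2 + 2*x - 3)/(x^2 - 10*x + 24)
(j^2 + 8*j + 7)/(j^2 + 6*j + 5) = (j + 7)/(j + 5)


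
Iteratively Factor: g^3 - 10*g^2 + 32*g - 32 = (g - 2)*(g^2 - 8*g + 16) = (g - 4)*(g - 2)*(g - 4)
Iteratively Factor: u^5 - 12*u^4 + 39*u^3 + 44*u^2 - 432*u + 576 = (u - 3)*(u^4 - 9*u^3 + 12*u^2 + 80*u - 192) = (u - 4)*(u - 3)*(u^3 - 5*u^2 - 8*u + 48) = (u - 4)^2*(u - 3)*(u^2 - u - 12) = (u - 4)^3*(u - 3)*(u + 3)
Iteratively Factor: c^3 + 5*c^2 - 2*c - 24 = (c + 4)*(c^2 + c - 6) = (c - 2)*(c + 4)*(c + 3)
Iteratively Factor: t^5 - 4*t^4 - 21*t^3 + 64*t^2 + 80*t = (t + 1)*(t^4 - 5*t^3 - 16*t^2 + 80*t) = (t - 4)*(t + 1)*(t^3 - t^2 - 20*t) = (t - 4)*(t + 1)*(t + 4)*(t^2 - 5*t) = t*(t - 4)*(t + 1)*(t + 4)*(t - 5)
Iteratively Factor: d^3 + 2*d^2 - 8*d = (d)*(d^2 + 2*d - 8) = d*(d - 2)*(d + 4)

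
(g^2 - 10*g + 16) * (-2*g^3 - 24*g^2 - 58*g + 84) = -2*g^5 - 4*g^4 + 150*g^3 + 280*g^2 - 1768*g + 1344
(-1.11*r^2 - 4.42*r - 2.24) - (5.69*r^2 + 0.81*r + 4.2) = -6.8*r^2 - 5.23*r - 6.44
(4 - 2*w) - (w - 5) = 9 - 3*w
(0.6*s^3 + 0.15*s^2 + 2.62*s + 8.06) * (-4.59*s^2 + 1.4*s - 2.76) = -2.754*s^5 + 0.1515*s^4 - 13.4718*s^3 - 33.7414*s^2 + 4.0528*s - 22.2456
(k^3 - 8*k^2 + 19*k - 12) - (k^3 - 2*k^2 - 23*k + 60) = -6*k^2 + 42*k - 72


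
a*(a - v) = a^2 - a*v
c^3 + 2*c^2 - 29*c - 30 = (c - 5)*(c + 1)*(c + 6)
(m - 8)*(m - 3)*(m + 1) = m^3 - 10*m^2 + 13*m + 24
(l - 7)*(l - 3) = l^2 - 10*l + 21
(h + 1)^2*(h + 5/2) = h^3 + 9*h^2/2 + 6*h + 5/2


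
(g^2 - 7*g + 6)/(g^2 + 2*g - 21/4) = 4*(g^2 - 7*g + 6)/(4*g^2 + 8*g - 21)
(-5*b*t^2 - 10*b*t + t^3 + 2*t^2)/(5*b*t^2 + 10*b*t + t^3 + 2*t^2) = (-5*b + t)/(5*b + t)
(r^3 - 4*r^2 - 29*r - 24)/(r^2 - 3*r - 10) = (-r^3 + 4*r^2 + 29*r + 24)/(-r^2 + 3*r + 10)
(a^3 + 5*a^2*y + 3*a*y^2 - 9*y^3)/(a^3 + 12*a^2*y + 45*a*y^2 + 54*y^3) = (a - y)/(a + 6*y)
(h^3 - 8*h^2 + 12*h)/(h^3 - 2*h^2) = (h - 6)/h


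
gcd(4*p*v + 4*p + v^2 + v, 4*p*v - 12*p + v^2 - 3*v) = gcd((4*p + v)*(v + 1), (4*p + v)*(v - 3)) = 4*p + v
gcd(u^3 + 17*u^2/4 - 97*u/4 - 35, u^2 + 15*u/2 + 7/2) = u + 7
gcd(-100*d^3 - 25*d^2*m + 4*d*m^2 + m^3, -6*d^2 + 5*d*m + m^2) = 1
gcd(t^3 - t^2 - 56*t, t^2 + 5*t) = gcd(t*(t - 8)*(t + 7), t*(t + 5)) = t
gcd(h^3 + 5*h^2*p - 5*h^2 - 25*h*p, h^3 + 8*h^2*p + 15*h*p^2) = h^2 + 5*h*p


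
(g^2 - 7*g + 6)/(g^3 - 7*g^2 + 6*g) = 1/g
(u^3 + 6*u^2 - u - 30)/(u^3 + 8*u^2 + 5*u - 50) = (u + 3)/(u + 5)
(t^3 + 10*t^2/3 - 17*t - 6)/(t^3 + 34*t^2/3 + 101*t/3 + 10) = (t - 3)/(t + 5)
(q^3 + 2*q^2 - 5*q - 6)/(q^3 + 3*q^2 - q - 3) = (q - 2)/(q - 1)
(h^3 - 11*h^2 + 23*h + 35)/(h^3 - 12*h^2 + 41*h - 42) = (h^2 - 4*h - 5)/(h^2 - 5*h + 6)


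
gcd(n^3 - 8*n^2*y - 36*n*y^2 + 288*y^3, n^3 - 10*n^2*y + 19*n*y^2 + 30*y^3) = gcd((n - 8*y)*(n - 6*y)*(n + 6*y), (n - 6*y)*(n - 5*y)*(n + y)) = -n + 6*y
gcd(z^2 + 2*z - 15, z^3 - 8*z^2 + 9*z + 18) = z - 3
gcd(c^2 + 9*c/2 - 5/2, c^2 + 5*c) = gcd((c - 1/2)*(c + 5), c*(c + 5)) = c + 5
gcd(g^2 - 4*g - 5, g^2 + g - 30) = g - 5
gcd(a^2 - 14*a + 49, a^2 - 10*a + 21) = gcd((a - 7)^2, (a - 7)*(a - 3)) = a - 7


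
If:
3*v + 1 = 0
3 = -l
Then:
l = -3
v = -1/3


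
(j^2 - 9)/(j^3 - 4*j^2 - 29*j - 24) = (j - 3)/(j^2 - 7*j - 8)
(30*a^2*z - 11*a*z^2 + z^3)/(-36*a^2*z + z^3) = (-5*a + z)/(6*a + z)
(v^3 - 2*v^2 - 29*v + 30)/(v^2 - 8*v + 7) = (v^2 - v - 30)/(v - 7)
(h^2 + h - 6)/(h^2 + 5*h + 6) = (h - 2)/(h + 2)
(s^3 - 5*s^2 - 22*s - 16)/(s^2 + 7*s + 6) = (s^2 - 6*s - 16)/(s + 6)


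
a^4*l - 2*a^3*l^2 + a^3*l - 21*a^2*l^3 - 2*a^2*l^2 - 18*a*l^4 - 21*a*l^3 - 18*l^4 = (a - 6*l)*(a + l)*(a + 3*l)*(a*l + l)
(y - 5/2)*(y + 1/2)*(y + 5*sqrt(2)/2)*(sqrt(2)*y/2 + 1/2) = sqrt(2)*y^4/2 - sqrt(2)*y^3 + 3*y^3 - 6*y^2 + 5*sqrt(2)*y^2/8 - 15*y/4 - 5*sqrt(2)*y/2 - 25*sqrt(2)/16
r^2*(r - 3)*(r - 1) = r^4 - 4*r^3 + 3*r^2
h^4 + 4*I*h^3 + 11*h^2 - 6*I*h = h*(h - I)^2*(h + 6*I)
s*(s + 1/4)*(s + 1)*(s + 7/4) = s^4 + 3*s^3 + 39*s^2/16 + 7*s/16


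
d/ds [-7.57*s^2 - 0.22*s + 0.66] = -15.14*s - 0.22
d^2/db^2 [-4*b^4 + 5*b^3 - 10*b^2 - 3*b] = -48*b^2 + 30*b - 20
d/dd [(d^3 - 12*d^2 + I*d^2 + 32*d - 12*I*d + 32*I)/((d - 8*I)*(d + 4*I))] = (d^4 - 8*I*d^3 + d^2*(68 + 60*I) - 768*d + 896 - 384*I)/(d^4 - 8*I*d^3 + 48*d^2 - 256*I*d + 1024)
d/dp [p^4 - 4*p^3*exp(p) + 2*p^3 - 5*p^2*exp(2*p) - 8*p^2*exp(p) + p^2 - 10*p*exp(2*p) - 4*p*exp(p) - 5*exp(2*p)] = -4*p^3*exp(p) + 4*p^3 - 10*p^2*exp(2*p) - 20*p^2*exp(p) + 6*p^2 - 30*p*exp(2*p) - 20*p*exp(p) + 2*p - 20*exp(2*p) - 4*exp(p)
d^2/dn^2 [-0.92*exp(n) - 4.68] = -0.92*exp(n)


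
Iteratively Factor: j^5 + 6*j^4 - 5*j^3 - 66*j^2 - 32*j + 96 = (j + 4)*(j^4 + 2*j^3 - 13*j^2 - 14*j + 24) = (j + 2)*(j + 4)*(j^3 - 13*j + 12) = (j - 3)*(j + 2)*(j + 4)*(j^2 + 3*j - 4) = (j - 3)*(j - 1)*(j + 2)*(j + 4)*(j + 4)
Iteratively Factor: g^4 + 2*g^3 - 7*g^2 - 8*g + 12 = (g - 1)*(g^3 + 3*g^2 - 4*g - 12) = (g - 1)*(g + 3)*(g^2 - 4) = (g - 1)*(g + 2)*(g + 3)*(g - 2)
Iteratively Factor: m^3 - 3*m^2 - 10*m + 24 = (m - 2)*(m^2 - m - 12) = (m - 4)*(m - 2)*(m + 3)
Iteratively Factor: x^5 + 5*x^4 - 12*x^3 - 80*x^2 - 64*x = (x + 4)*(x^4 + x^3 - 16*x^2 - 16*x) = (x + 4)^2*(x^3 - 3*x^2 - 4*x) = (x + 1)*(x + 4)^2*(x^2 - 4*x) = (x - 4)*(x + 1)*(x + 4)^2*(x)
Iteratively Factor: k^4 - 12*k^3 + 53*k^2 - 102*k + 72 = (k - 4)*(k^3 - 8*k^2 + 21*k - 18) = (k - 4)*(k - 3)*(k^2 - 5*k + 6) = (k - 4)*(k - 3)^2*(k - 2)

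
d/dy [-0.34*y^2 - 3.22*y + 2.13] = -0.68*y - 3.22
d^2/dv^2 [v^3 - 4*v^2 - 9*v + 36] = 6*v - 8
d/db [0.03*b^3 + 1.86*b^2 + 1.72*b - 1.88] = 0.09*b^2 + 3.72*b + 1.72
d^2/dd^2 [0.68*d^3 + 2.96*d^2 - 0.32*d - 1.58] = 4.08*d + 5.92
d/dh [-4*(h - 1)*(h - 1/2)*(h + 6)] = -12*h^2 - 36*h + 34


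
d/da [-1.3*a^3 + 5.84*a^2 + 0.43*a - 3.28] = -3.9*a^2 + 11.68*a + 0.43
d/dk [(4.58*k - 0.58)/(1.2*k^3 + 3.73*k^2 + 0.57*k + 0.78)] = (-10.992*k^3 - 14.9954*k^2 + 4.3268*k + 3.903)/(1.44*k^6 + 8.952*k^5 + 15.2809*k^4 + 6.1242*k^3 + 6.1437*k^2 + 0.8892*k + 0.6084)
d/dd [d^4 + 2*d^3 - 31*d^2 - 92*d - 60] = 4*d^3 + 6*d^2 - 62*d - 92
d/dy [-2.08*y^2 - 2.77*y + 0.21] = -4.16*y - 2.77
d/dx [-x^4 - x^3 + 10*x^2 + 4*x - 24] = -4*x^3 - 3*x^2 + 20*x + 4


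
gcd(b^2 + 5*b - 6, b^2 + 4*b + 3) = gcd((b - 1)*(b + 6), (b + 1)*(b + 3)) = 1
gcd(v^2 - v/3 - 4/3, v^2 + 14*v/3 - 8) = v - 4/3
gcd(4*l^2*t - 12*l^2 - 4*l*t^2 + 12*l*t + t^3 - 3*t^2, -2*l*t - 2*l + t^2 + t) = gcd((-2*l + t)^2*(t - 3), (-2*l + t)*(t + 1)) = -2*l + t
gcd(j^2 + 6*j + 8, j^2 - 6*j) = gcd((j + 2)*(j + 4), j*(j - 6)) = 1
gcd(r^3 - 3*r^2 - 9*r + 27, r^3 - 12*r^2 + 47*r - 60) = r - 3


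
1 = 1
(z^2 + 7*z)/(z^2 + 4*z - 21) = z/(z - 3)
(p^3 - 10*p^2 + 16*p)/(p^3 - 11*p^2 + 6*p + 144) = p*(p - 2)/(p^2 - 3*p - 18)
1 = 1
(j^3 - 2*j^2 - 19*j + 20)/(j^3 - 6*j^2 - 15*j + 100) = (j - 1)/(j - 5)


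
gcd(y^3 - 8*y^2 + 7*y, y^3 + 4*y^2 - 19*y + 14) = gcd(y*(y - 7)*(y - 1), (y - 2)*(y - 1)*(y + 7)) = y - 1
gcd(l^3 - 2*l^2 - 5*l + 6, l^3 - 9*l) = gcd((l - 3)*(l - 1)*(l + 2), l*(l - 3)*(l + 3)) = l - 3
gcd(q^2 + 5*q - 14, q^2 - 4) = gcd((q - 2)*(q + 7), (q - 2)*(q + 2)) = q - 2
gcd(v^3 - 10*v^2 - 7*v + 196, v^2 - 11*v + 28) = v - 7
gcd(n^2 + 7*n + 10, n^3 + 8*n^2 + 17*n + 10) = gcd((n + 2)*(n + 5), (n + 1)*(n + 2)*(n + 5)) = n^2 + 7*n + 10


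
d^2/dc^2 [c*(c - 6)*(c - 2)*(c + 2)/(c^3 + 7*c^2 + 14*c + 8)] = 2*(73*c^3 + 156*c^2 - 96*c - 368)/(c^6 + 15*c^5 + 87*c^4 + 245*c^3 + 348*c^2 + 240*c + 64)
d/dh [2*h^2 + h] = 4*h + 1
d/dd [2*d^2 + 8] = 4*d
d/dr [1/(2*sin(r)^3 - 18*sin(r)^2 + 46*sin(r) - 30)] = (-3*sin(r)^2 + 18*sin(r) - 23)*cos(r)/(2*(sin(r)^3 - 9*sin(r)^2 + 23*sin(r) - 15)^2)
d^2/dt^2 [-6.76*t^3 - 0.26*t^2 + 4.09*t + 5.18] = -40.56*t - 0.52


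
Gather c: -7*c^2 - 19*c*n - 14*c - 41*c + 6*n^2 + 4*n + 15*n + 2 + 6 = -7*c^2 + c*(-19*n - 55) + 6*n^2 + 19*n + 8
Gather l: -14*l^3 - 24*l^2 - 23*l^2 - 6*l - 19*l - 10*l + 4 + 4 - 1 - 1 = -14*l^3 - 47*l^2 - 35*l + 6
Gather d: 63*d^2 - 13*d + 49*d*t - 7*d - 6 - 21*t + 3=63*d^2 + d*(49*t - 20) - 21*t - 3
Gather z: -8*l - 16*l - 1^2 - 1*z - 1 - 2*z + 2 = -24*l - 3*z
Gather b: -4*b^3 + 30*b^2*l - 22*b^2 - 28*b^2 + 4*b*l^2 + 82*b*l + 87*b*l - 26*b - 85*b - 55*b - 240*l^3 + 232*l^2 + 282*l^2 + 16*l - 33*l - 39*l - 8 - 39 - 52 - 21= -4*b^3 + b^2*(30*l - 50) + b*(4*l^2 + 169*l - 166) - 240*l^3 + 514*l^2 - 56*l - 120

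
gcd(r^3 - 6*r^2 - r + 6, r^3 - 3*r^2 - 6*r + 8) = r - 1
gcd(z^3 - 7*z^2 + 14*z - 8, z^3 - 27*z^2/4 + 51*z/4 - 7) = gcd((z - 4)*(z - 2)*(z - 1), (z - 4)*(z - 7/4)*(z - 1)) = z^2 - 5*z + 4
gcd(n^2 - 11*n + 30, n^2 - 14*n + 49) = 1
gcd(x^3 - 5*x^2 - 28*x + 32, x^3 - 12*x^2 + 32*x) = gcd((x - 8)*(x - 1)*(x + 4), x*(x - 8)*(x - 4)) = x - 8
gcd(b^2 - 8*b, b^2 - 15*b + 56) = b - 8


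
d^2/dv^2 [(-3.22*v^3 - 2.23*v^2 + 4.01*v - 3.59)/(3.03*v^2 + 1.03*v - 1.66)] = (-5.6843418860808e-14*v^5 - 2.8421709430404e-14*v^4 + 48.3259240000001*v^3 - 232.021974*v^2 + 0.554609999999968*v - 42.308606)/(27.818127*v^6 + 28.368981*v^5 - 36.077301*v^4 - 29.991437*v^3 + 19.765122*v^2 + 8.514804*v - 4.574296)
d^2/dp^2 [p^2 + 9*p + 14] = 2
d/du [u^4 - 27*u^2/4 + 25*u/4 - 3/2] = 4*u^3 - 27*u/2 + 25/4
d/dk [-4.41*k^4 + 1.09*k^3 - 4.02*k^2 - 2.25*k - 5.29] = -17.64*k^3 + 3.27*k^2 - 8.04*k - 2.25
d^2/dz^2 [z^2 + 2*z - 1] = 2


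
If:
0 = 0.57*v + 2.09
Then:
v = -3.67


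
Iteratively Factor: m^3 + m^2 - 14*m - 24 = (m - 4)*(m^2 + 5*m + 6) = (m - 4)*(m + 3)*(m + 2)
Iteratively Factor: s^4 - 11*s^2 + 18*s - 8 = (s - 1)*(s^3 + s^2 - 10*s + 8) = (s - 2)*(s - 1)*(s^2 + 3*s - 4) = (s - 2)*(s - 1)^2*(s + 4)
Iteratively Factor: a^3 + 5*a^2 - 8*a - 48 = (a - 3)*(a^2 + 8*a + 16) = (a - 3)*(a + 4)*(a + 4)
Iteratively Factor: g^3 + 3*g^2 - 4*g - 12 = (g + 3)*(g^2 - 4) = (g - 2)*(g + 3)*(g + 2)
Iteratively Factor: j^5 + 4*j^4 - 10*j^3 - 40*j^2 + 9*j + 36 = (j + 3)*(j^4 + j^3 - 13*j^2 - j + 12) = (j - 3)*(j + 3)*(j^3 + 4*j^2 - j - 4) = (j - 3)*(j - 1)*(j + 3)*(j^2 + 5*j + 4) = (j - 3)*(j - 1)*(j + 1)*(j + 3)*(j + 4)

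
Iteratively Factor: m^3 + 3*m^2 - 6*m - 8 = (m + 1)*(m^2 + 2*m - 8) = (m + 1)*(m + 4)*(m - 2)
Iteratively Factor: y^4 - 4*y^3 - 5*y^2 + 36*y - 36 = (y - 3)*(y^3 - y^2 - 8*y + 12) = (y - 3)*(y - 2)*(y^2 + y - 6) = (y - 3)*(y - 2)^2*(y + 3)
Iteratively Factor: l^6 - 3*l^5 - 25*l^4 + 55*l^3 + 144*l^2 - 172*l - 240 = (l - 5)*(l^5 + 2*l^4 - 15*l^3 - 20*l^2 + 44*l + 48) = (l - 5)*(l - 3)*(l^4 + 5*l^3 - 20*l - 16) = (l - 5)*(l - 3)*(l - 2)*(l^3 + 7*l^2 + 14*l + 8) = (l - 5)*(l - 3)*(l - 2)*(l + 1)*(l^2 + 6*l + 8) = (l - 5)*(l - 3)*(l - 2)*(l + 1)*(l + 4)*(l + 2)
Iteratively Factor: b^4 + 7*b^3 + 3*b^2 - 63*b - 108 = (b + 3)*(b^3 + 4*b^2 - 9*b - 36) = (b - 3)*(b + 3)*(b^2 + 7*b + 12) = (b - 3)*(b + 3)*(b + 4)*(b + 3)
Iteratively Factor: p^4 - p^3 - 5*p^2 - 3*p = (p + 1)*(p^3 - 2*p^2 - 3*p) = (p + 1)^2*(p^2 - 3*p) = (p - 3)*(p + 1)^2*(p)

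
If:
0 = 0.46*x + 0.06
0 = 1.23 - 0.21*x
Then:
No Solution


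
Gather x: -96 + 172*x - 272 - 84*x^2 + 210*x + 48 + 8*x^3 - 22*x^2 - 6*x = 8*x^3 - 106*x^2 + 376*x - 320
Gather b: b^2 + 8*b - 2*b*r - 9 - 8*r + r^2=b^2 + b*(8 - 2*r) + r^2 - 8*r - 9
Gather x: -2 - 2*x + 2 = -2*x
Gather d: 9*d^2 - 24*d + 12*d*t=9*d^2 + d*(12*t - 24)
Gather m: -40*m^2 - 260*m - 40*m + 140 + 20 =-40*m^2 - 300*m + 160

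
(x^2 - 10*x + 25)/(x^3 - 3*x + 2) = (x^2 - 10*x + 25)/(x^3 - 3*x + 2)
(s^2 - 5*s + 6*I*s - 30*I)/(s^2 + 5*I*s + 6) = (s - 5)/(s - I)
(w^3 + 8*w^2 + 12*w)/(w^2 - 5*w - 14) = w*(w + 6)/(w - 7)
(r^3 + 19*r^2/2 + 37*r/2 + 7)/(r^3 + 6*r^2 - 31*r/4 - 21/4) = 2*(r + 2)/(2*r - 3)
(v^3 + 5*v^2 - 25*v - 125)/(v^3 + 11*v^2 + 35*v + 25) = (v - 5)/(v + 1)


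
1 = 1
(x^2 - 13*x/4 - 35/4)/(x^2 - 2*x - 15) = (x + 7/4)/(x + 3)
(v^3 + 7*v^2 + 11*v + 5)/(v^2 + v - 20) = (v^2 + 2*v + 1)/(v - 4)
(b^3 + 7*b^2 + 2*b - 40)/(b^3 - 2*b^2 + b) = (b^3 + 7*b^2 + 2*b - 40)/(b*(b^2 - 2*b + 1))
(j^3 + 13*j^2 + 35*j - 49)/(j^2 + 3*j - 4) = (j^2 + 14*j + 49)/(j + 4)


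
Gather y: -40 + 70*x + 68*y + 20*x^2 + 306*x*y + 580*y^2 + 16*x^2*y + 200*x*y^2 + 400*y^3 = 20*x^2 + 70*x + 400*y^3 + y^2*(200*x + 580) + y*(16*x^2 + 306*x + 68) - 40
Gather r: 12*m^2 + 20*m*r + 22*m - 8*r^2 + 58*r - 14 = 12*m^2 + 22*m - 8*r^2 + r*(20*m + 58) - 14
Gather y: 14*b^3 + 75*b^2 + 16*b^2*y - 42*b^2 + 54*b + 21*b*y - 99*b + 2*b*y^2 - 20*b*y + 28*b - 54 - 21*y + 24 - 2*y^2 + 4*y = 14*b^3 + 33*b^2 - 17*b + y^2*(2*b - 2) + y*(16*b^2 + b - 17) - 30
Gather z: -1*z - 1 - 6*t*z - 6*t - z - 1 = -6*t + z*(-6*t - 2) - 2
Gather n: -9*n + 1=1 - 9*n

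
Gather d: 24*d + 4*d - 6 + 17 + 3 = 28*d + 14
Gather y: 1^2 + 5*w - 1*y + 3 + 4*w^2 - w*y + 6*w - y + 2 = 4*w^2 + 11*w + y*(-w - 2) + 6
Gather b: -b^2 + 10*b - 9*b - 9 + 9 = -b^2 + b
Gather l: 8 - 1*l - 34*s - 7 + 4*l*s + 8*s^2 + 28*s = l*(4*s - 1) + 8*s^2 - 6*s + 1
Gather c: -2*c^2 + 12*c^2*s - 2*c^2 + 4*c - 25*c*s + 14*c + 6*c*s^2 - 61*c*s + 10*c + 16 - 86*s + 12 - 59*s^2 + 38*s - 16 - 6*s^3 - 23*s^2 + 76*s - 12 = c^2*(12*s - 4) + c*(6*s^2 - 86*s + 28) - 6*s^3 - 82*s^2 + 28*s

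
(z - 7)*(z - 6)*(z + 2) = z^3 - 11*z^2 + 16*z + 84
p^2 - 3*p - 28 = (p - 7)*(p + 4)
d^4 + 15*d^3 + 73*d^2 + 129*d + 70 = (d + 1)*(d + 2)*(d + 5)*(d + 7)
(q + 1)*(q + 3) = q^2 + 4*q + 3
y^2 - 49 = (y - 7)*(y + 7)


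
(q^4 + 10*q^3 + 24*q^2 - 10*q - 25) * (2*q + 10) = 2*q^5 + 30*q^4 + 148*q^3 + 220*q^2 - 150*q - 250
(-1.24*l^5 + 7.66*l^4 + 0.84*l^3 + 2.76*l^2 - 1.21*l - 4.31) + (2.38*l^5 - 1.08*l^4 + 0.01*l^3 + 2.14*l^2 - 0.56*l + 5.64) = 1.14*l^5 + 6.58*l^4 + 0.85*l^3 + 4.9*l^2 - 1.77*l + 1.33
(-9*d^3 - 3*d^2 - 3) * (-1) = 9*d^3 + 3*d^2 + 3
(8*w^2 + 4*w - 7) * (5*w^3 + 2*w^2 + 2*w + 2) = 40*w^5 + 36*w^4 - 11*w^3 + 10*w^2 - 6*w - 14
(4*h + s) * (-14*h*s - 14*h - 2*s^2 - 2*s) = -56*h^2*s - 56*h^2 - 22*h*s^2 - 22*h*s - 2*s^3 - 2*s^2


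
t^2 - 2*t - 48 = (t - 8)*(t + 6)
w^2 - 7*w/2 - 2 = (w - 4)*(w + 1/2)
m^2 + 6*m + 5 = (m + 1)*(m + 5)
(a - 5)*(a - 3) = a^2 - 8*a + 15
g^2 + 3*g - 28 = (g - 4)*(g + 7)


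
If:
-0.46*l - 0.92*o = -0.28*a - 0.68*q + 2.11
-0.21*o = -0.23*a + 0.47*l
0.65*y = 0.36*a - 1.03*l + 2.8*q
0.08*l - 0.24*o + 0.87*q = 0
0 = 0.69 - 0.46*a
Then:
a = 1.50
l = 2.59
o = -4.16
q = -1.38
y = -9.24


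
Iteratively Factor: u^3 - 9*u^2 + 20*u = (u - 4)*(u^2 - 5*u) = (u - 5)*(u - 4)*(u)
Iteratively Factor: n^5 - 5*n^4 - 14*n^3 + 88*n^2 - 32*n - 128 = (n + 1)*(n^4 - 6*n^3 - 8*n^2 + 96*n - 128) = (n - 2)*(n + 1)*(n^3 - 4*n^2 - 16*n + 64) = (n - 4)*(n - 2)*(n + 1)*(n^2 - 16) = (n - 4)^2*(n - 2)*(n + 1)*(n + 4)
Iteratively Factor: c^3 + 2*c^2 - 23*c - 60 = (c + 3)*(c^2 - c - 20) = (c - 5)*(c + 3)*(c + 4)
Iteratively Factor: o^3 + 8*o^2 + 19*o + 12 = (o + 1)*(o^2 + 7*o + 12) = (o + 1)*(o + 4)*(o + 3)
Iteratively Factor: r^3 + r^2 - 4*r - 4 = (r + 2)*(r^2 - r - 2) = (r + 1)*(r + 2)*(r - 2)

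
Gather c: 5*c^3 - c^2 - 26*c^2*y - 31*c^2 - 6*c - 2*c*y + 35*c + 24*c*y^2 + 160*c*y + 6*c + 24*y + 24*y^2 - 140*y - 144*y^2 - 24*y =5*c^3 + c^2*(-26*y - 32) + c*(24*y^2 + 158*y + 35) - 120*y^2 - 140*y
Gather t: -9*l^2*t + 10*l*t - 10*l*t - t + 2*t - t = -9*l^2*t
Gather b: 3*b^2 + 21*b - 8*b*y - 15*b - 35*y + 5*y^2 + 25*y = 3*b^2 + b*(6 - 8*y) + 5*y^2 - 10*y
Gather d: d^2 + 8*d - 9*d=d^2 - d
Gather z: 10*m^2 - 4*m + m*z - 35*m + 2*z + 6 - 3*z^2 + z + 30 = 10*m^2 - 39*m - 3*z^2 + z*(m + 3) + 36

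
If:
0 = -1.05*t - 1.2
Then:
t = -1.14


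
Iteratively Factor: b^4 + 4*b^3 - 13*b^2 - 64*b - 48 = (b + 1)*(b^3 + 3*b^2 - 16*b - 48) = (b + 1)*(b + 3)*(b^2 - 16) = (b + 1)*(b + 3)*(b + 4)*(b - 4)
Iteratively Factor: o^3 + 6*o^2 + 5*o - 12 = (o - 1)*(o^2 + 7*o + 12) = (o - 1)*(o + 4)*(o + 3)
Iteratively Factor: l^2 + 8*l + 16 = (l + 4)*(l + 4)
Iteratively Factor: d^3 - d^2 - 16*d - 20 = (d - 5)*(d^2 + 4*d + 4) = (d - 5)*(d + 2)*(d + 2)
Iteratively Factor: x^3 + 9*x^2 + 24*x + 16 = (x + 1)*(x^2 + 8*x + 16) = (x + 1)*(x + 4)*(x + 4)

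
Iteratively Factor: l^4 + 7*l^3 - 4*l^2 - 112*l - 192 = (l + 4)*(l^3 + 3*l^2 - 16*l - 48) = (l + 4)^2*(l^2 - l - 12) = (l + 3)*(l + 4)^2*(l - 4)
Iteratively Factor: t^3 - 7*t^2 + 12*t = (t - 4)*(t^2 - 3*t) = (t - 4)*(t - 3)*(t)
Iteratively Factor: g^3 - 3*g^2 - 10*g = (g)*(g^2 - 3*g - 10) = g*(g + 2)*(g - 5)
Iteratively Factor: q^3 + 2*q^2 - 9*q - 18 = (q + 2)*(q^2 - 9) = (q - 3)*(q + 2)*(q + 3)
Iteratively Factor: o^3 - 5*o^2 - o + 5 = (o - 5)*(o^2 - 1) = (o - 5)*(o - 1)*(o + 1)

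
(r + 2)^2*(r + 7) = r^3 + 11*r^2 + 32*r + 28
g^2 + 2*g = g*(g + 2)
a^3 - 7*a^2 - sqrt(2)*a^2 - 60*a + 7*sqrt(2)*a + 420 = (a - 7)*(a - 6*sqrt(2))*(a + 5*sqrt(2))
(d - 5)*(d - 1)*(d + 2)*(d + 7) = d^4 + 3*d^3 - 35*d^2 - 39*d + 70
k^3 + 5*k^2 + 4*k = k*(k + 1)*(k + 4)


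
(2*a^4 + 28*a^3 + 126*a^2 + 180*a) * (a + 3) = 2*a^5 + 34*a^4 + 210*a^3 + 558*a^2 + 540*a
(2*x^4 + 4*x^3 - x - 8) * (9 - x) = -2*x^5 + 14*x^4 + 36*x^3 + x^2 - x - 72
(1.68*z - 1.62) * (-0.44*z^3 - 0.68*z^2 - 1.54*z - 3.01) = -0.7392*z^4 - 0.4296*z^3 - 1.4856*z^2 - 2.562*z + 4.8762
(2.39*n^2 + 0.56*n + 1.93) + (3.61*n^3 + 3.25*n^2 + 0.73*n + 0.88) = 3.61*n^3 + 5.64*n^2 + 1.29*n + 2.81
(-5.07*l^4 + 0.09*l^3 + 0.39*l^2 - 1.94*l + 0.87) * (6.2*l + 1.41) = -31.434*l^5 - 6.5907*l^4 + 2.5449*l^3 - 11.4781*l^2 + 2.6586*l + 1.2267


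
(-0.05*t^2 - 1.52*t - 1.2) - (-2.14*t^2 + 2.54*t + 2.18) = 2.09*t^2 - 4.06*t - 3.38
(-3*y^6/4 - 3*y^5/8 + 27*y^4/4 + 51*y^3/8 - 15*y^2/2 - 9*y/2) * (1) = -3*y^6/4 - 3*y^5/8 + 27*y^4/4 + 51*y^3/8 - 15*y^2/2 - 9*y/2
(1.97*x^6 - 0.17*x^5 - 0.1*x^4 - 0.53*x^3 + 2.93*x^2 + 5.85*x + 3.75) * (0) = 0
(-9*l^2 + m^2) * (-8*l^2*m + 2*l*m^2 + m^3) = 72*l^4*m - 18*l^3*m^2 - 17*l^2*m^3 + 2*l*m^4 + m^5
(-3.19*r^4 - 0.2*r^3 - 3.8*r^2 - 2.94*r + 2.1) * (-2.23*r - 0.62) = 7.1137*r^5 + 2.4238*r^4 + 8.598*r^3 + 8.9122*r^2 - 2.8602*r - 1.302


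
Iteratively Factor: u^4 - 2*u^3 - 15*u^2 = (u)*(u^3 - 2*u^2 - 15*u) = u*(u - 5)*(u^2 + 3*u) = u^2*(u - 5)*(u + 3)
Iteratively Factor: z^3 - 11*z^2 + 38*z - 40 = (z - 2)*(z^2 - 9*z + 20) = (z - 5)*(z - 2)*(z - 4)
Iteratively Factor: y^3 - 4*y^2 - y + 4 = (y - 1)*(y^2 - 3*y - 4) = (y - 1)*(y + 1)*(y - 4)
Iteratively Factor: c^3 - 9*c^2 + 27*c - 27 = (c - 3)*(c^2 - 6*c + 9) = (c - 3)^2*(c - 3)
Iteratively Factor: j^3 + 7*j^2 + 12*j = (j + 4)*(j^2 + 3*j) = j*(j + 4)*(j + 3)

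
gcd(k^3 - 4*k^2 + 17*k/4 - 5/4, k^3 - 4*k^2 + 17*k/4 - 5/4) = k^3 - 4*k^2 + 17*k/4 - 5/4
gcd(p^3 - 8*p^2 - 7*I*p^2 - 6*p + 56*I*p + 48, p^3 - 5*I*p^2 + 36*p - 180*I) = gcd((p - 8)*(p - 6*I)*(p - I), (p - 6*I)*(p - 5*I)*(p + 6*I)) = p - 6*I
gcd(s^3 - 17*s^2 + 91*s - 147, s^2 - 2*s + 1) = 1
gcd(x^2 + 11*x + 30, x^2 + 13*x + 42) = x + 6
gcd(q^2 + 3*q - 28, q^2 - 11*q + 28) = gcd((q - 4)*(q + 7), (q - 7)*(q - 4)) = q - 4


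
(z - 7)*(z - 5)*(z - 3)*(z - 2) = z^4 - 17*z^3 + 101*z^2 - 247*z + 210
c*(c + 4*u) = c^2 + 4*c*u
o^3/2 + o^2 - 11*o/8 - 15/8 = (o/2 + 1/2)*(o - 3/2)*(o + 5/2)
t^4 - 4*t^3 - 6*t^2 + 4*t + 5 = (t - 5)*(t - 1)*(t + 1)^2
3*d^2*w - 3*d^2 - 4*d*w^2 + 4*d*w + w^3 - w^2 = (-3*d + w)*(-d + w)*(w - 1)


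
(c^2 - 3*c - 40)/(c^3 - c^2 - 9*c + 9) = (c^2 - 3*c - 40)/(c^3 - c^2 - 9*c + 9)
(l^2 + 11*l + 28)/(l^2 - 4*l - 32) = (l + 7)/(l - 8)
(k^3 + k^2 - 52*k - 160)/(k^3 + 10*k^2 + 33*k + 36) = (k^2 - 3*k - 40)/(k^2 + 6*k + 9)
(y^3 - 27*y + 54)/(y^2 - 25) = (y^3 - 27*y + 54)/(y^2 - 25)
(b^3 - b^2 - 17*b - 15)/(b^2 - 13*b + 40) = (b^2 + 4*b + 3)/(b - 8)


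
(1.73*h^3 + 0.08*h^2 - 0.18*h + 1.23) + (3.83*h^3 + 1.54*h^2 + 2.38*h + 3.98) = 5.56*h^3 + 1.62*h^2 + 2.2*h + 5.21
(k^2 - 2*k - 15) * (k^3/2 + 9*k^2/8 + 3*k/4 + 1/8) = k^5/2 + k^4/8 - 9*k^3 - 73*k^2/4 - 23*k/2 - 15/8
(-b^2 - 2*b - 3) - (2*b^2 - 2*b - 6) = 3 - 3*b^2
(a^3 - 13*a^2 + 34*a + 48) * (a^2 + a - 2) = a^5 - 12*a^4 + 19*a^3 + 108*a^2 - 20*a - 96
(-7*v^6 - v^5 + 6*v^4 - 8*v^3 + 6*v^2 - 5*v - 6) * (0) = 0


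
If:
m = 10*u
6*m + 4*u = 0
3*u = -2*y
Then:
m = 0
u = 0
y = 0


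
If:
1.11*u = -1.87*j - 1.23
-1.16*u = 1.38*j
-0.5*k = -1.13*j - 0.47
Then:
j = -2.24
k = -4.12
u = 2.66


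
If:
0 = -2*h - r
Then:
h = -r/2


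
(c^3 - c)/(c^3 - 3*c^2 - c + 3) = c/(c - 3)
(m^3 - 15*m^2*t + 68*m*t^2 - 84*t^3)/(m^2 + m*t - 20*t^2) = (m^3 - 15*m^2*t + 68*m*t^2 - 84*t^3)/(m^2 + m*t - 20*t^2)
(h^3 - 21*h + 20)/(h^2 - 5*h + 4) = h + 5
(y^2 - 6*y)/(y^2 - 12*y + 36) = y/(y - 6)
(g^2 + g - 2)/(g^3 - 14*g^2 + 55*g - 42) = (g + 2)/(g^2 - 13*g + 42)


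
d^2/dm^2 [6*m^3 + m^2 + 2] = 36*m + 2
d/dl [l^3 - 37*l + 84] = 3*l^2 - 37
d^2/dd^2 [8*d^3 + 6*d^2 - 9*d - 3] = 48*d + 12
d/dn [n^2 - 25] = 2*n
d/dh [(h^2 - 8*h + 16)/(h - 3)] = (h^2 - 6*h + 8)/(h^2 - 6*h + 9)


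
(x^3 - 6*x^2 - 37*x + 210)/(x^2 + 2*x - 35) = (x^2 - x - 42)/(x + 7)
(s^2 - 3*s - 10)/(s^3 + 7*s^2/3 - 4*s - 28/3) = 3*(s - 5)/(3*s^2 + s - 14)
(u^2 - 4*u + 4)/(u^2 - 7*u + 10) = (u - 2)/(u - 5)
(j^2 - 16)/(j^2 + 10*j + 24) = (j - 4)/(j + 6)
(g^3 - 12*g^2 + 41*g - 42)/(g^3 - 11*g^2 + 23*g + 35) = (g^2 - 5*g + 6)/(g^2 - 4*g - 5)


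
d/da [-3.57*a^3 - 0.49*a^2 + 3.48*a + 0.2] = -10.71*a^2 - 0.98*a + 3.48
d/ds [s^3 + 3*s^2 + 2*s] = 3*s^2 + 6*s + 2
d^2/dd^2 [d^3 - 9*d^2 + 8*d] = 6*d - 18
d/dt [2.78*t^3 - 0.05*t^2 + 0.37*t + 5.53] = 8.34*t^2 - 0.1*t + 0.37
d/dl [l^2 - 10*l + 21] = 2*l - 10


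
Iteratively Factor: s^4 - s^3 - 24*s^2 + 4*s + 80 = (s - 2)*(s^3 + s^2 - 22*s - 40) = (s - 2)*(s + 4)*(s^2 - 3*s - 10) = (s - 2)*(s + 2)*(s + 4)*(s - 5)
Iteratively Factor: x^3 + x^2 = (x)*(x^2 + x) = x^2*(x + 1)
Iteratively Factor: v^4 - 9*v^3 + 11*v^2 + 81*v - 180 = (v - 5)*(v^3 - 4*v^2 - 9*v + 36) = (v - 5)*(v - 4)*(v^2 - 9) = (v - 5)*(v - 4)*(v + 3)*(v - 3)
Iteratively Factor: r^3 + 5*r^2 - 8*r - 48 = (r - 3)*(r^2 + 8*r + 16) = (r - 3)*(r + 4)*(r + 4)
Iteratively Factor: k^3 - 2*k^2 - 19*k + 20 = (k - 5)*(k^2 + 3*k - 4) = (k - 5)*(k - 1)*(k + 4)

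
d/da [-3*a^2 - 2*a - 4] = -6*a - 2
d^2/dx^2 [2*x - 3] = 0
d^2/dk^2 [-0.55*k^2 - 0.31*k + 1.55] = -1.10000000000000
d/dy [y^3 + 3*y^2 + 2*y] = 3*y^2 + 6*y + 2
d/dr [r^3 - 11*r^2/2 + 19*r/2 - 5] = 3*r^2 - 11*r + 19/2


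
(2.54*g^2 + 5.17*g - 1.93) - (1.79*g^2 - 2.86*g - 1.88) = 0.75*g^2 + 8.03*g - 0.05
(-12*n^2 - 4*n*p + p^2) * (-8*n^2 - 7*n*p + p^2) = 96*n^4 + 116*n^3*p + 8*n^2*p^2 - 11*n*p^3 + p^4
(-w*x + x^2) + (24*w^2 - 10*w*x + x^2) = 24*w^2 - 11*w*x + 2*x^2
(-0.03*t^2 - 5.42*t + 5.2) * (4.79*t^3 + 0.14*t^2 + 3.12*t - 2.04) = -0.1437*t^5 - 25.966*t^4 + 24.0556*t^3 - 16.1212*t^2 + 27.2808*t - 10.608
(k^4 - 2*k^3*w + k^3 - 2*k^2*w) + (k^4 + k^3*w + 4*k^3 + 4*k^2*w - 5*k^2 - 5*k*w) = 2*k^4 - k^3*w + 5*k^3 + 2*k^2*w - 5*k^2 - 5*k*w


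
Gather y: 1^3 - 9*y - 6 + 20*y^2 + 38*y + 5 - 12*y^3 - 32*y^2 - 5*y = -12*y^3 - 12*y^2 + 24*y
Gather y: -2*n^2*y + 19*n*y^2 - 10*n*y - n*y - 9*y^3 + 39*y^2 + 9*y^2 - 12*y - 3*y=-9*y^3 + y^2*(19*n + 48) + y*(-2*n^2 - 11*n - 15)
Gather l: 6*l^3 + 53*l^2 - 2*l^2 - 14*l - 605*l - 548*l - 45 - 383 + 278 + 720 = 6*l^3 + 51*l^2 - 1167*l + 570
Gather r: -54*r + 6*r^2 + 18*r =6*r^2 - 36*r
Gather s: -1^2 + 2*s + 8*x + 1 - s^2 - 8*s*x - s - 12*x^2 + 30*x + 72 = -s^2 + s*(1 - 8*x) - 12*x^2 + 38*x + 72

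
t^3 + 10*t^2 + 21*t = t*(t + 3)*(t + 7)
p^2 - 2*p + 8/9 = (p - 4/3)*(p - 2/3)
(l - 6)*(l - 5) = l^2 - 11*l + 30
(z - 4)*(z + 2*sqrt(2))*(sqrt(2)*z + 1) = sqrt(2)*z^3 - 4*sqrt(2)*z^2 + 5*z^2 - 20*z + 2*sqrt(2)*z - 8*sqrt(2)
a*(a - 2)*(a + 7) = a^3 + 5*a^2 - 14*a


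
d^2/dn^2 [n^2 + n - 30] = 2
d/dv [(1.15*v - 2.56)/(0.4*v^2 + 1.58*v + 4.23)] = (-0.46*v^2 + 2.048*v + 8.9093)/(0.16*v^4 + 1.264*v^3 + 5.8804*v^2 + 13.3668*v + 17.8929)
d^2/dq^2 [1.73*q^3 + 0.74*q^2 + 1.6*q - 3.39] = 10.38*q + 1.48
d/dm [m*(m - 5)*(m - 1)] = 3*m^2 - 12*m + 5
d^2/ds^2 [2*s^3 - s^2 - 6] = 12*s - 2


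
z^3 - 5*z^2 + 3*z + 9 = (z - 3)^2*(z + 1)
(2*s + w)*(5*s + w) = 10*s^2 + 7*s*w + w^2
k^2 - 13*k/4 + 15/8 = (k - 5/2)*(k - 3/4)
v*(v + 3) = v^2 + 3*v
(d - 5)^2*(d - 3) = d^3 - 13*d^2 + 55*d - 75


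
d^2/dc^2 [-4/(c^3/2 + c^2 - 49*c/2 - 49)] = 16*((3*c + 2)*(c^3 + 2*c^2 - 49*c - 98) - (3*c^2 + 4*c - 49)^2)/(c^3 + 2*c^2 - 49*c - 98)^3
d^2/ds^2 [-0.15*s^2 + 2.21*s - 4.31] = -0.300000000000000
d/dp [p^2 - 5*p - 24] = 2*p - 5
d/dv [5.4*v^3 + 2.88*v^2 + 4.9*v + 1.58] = 16.2*v^2 + 5.76*v + 4.9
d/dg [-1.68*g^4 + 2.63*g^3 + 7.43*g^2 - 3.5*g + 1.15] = -6.72*g^3 + 7.89*g^2 + 14.86*g - 3.5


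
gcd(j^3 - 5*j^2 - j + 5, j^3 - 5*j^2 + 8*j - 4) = j - 1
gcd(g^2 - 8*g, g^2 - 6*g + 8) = 1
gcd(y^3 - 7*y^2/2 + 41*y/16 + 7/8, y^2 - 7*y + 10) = y - 2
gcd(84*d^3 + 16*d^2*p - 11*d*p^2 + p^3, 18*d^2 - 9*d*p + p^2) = -6*d + p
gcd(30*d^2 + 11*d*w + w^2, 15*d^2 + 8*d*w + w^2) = 5*d + w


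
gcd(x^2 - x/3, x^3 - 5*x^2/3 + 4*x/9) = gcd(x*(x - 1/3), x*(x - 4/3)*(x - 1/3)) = x^2 - x/3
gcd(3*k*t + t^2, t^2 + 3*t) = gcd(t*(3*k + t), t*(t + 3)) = t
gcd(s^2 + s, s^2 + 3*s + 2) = s + 1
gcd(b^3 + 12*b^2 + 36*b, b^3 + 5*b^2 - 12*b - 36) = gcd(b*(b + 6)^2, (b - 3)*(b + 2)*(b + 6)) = b + 6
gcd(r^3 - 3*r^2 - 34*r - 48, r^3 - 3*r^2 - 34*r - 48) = r^3 - 3*r^2 - 34*r - 48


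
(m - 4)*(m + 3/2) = m^2 - 5*m/2 - 6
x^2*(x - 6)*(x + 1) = x^4 - 5*x^3 - 6*x^2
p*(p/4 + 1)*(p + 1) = p^3/4 + 5*p^2/4 + p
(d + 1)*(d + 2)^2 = d^3 + 5*d^2 + 8*d + 4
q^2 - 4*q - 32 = (q - 8)*(q + 4)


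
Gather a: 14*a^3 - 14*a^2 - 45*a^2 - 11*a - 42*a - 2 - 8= 14*a^3 - 59*a^2 - 53*a - 10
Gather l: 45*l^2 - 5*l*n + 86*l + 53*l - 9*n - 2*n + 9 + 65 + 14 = 45*l^2 + l*(139 - 5*n) - 11*n + 88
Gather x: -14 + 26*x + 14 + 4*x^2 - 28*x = 4*x^2 - 2*x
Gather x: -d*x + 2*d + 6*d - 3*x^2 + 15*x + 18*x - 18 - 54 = 8*d - 3*x^2 + x*(33 - d) - 72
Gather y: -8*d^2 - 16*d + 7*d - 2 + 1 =-8*d^2 - 9*d - 1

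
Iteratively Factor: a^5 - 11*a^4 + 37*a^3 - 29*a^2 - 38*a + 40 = (a - 1)*(a^4 - 10*a^3 + 27*a^2 - 2*a - 40) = (a - 1)*(a + 1)*(a^3 - 11*a^2 + 38*a - 40) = (a - 5)*(a - 1)*(a + 1)*(a^2 - 6*a + 8) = (a - 5)*(a - 2)*(a - 1)*(a + 1)*(a - 4)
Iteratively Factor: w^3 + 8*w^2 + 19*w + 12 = (w + 3)*(w^2 + 5*w + 4) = (w + 3)*(w + 4)*(w + 1)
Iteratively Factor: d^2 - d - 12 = (d + 3)*(d - 4)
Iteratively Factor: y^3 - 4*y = (y - 2)*(y^2 + 2*y) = (y - 2)*(y + 2)*(y)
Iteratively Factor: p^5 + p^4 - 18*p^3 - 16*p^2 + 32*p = (p + 2)*(p^4 - p^3 - 16*p^2 + 16*p) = (p - 1)*(p + 2)*(p^3 - 16*p) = (p - 1)*(p + 2)*(p + 4)*(p^2 - 4*p) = (p - 4)*(p - 1)*(p + 2)*(p + 4)*(p)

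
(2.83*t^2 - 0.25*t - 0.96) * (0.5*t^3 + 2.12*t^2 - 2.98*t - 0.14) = 1.415*t^5 + 5.8746*t^4 - 9.4434*t^3 - 1.6864*t^2 + 2.8958*t + 0.1344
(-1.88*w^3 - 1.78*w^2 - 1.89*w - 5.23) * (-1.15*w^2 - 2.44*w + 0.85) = 2.162*w^5 + 6.6342*w^4 + 4.9187*w^3 + 9.1131*w^2 + 11.1547*w - 4.4455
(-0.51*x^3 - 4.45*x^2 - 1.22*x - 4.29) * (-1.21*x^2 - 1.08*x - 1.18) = 0.6171*x^5 + 5.9353*x^4 + 6.884*x^3 + 11.7595*x^2 + 6.0728*x + 5.0622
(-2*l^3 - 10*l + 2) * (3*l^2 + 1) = -6*l^5 - 32*l^3 + 6*l^2 - 10*l + 2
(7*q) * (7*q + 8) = 49*q^2 + 56*q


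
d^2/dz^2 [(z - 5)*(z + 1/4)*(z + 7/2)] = 6*z - 5/2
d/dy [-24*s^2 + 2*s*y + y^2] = 2*s + 2*y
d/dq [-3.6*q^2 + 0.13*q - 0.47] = 0.13 - 7.2*q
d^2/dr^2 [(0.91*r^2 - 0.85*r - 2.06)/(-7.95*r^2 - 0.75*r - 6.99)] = (-5.6843418860808e-14*r^4 + 118.296*r^3 + 1084.59783*r^2 - 209.71305*r - 324.470592)/(502.459875*r^6 + 142.205625*r^5 + 1338.77205*r^4 + 250.489125*r^3 + 1177.10901*r^2 + 109.935225*r + 341.532099)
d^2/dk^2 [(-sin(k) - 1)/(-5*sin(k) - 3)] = 2*(-5*sin(k)^2 + 3*sin(k) + 10)/(5*sin(k) + 3)^3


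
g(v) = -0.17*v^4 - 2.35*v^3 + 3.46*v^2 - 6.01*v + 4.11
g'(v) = -0.68*v^3 - 7.05*v^2 + 6.92*v - 6.01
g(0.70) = 0.75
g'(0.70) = -4.85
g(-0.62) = 9.70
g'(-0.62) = -12.85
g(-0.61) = 9.57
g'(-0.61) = -12.70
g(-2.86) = 93.20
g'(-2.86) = -67.56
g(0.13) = 3.38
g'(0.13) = -5.23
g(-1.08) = 17.37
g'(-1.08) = -20.85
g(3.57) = -107.79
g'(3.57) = -102.10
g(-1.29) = 22.19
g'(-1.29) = -25.21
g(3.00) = -60.00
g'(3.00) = -67.06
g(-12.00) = 1110.15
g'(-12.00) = 70.79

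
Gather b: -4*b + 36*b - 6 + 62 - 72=32*b - 16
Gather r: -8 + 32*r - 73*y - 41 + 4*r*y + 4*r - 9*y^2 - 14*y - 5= r*(4*y + 36) - 9*y^2 - 87*y - 54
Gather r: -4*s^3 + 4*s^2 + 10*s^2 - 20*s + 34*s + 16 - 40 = -4*s^3 + 14*s^2 + 14*s - 24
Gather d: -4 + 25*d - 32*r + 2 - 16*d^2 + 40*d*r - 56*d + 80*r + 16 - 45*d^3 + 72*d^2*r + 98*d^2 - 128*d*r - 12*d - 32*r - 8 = -45*d^3 + d^2*(72*r + 82) + d*(-88*r - 43) + 16*r + 6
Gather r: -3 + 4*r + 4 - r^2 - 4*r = 1 - r^2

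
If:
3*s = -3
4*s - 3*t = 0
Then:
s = -1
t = -4/3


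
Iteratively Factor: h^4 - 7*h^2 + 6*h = (h)*(h^3 - 7*h + 6) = h*(h - 2)*(h^2 + 2*h - 3) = h*(h - 2)*(h + 3)*(h - 1)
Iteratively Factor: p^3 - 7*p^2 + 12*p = (p - 3)*(p^2 - 4*p) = p*(p - 3)*(p - 4)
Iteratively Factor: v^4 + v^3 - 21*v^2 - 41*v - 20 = (v + 1)*(v^3 - 21*v - 20) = (v + 1)*(v + 4)*(v^2 - 4*v - 5) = (v - 5)*(v + 1)*(v + 4)*(v + 1)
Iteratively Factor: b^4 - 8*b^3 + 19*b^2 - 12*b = (b - 3)*(b^3 - 5*b^2 + 4*b) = b*(b - 3)*(b^2 - 5*b + 4) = b*(b - 4)*(b - 3)*(b - 1)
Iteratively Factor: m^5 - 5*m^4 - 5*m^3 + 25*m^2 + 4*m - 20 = (m - 1)*(m^4 - 4*m^3 - 9*m^2 + 16*m + 20) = (m - 5)*(m - 1)*(m^3 + m^2 - 4*m - 4) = (m - 5)*(m - 2)*(m - 1)*(m^2 + 3*m + 2) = (m - 5)*(m - 2)*(m - 1)*(m + 2)*(m + 1)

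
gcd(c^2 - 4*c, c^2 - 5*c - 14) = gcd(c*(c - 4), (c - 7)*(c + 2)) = 1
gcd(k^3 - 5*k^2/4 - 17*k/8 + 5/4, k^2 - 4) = k - 2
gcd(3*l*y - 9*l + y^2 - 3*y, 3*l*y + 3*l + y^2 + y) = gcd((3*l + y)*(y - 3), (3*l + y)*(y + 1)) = 3*l + y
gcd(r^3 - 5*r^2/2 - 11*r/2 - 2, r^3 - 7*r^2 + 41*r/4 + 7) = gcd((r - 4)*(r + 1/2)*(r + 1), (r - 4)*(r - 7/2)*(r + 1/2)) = r^2 - 7*r/2 - 2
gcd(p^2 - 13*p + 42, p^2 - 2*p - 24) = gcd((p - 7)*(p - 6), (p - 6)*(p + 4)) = p - 6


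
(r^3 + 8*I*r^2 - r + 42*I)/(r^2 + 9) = (r^2 + 5*I*r + 14)/(r - 3*I)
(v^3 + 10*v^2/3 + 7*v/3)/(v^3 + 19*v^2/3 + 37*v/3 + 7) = v/(v + 3)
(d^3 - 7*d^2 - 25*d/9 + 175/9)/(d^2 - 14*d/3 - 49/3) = (9*d^2 - 25)/(3*(3*d + 7))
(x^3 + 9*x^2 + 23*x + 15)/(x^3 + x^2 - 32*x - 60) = (x^2 + 4*x + 3)/(x^2 - 4*x - 12)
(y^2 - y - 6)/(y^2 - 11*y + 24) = (y + 2)/(y - 8)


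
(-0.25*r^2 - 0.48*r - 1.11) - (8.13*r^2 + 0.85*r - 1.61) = -8.38*r^2 - 1.33*r + 0.5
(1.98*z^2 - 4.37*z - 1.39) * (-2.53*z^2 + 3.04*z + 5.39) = -5.0094*z^4 + 17.0753*z^3 + 0.904099999999999*z^2 - 27.7799*z - 7.4921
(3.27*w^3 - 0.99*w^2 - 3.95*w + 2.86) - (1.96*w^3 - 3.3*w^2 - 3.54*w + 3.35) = 1.31*w^3 + 2.31*w^2 - 0.41*w - 0.49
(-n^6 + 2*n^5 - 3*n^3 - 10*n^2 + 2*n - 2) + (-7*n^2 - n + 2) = -n^6 + 2*n^5 - 3*n^3 - 17*n^2 + n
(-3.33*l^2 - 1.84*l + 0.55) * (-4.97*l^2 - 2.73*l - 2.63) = 16.5501*l^4 + 18.2357*l^3 + 11.0476*l^2 + 3.3377*l - 1.4465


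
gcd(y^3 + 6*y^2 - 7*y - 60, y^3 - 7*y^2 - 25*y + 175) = y + 5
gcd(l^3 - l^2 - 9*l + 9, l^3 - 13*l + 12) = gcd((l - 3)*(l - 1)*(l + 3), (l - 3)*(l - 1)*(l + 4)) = l^2 - 4*l + 3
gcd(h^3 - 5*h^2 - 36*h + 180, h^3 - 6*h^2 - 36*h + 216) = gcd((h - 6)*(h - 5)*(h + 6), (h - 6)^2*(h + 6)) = h^2 - 36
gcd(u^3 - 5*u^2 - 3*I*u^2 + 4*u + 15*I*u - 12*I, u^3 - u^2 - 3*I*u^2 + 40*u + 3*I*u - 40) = u - 1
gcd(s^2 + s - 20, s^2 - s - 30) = s + 5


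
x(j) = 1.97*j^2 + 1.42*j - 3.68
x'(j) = 3.94*j + 1.42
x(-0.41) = -3.93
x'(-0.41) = -0.20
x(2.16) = 8.58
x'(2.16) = 9.93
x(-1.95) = 1.04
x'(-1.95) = -6.26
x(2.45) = 11.62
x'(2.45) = 11.07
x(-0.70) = -3.71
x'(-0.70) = -1.34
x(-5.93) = 57.17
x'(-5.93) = -21.94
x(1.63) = 3.87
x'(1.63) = 7.84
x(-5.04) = 39.20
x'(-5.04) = -18.44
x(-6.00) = 58.72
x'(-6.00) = -22.22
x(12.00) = 297.04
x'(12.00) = 48.70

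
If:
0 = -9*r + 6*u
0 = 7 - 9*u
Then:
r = 14/27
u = 7/9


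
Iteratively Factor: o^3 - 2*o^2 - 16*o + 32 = (o - 2)*(o^2 - 16) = (o - 4)*(o - 2)*(o + 4)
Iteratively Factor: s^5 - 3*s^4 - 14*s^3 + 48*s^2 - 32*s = (s - 2)*(s^4 - s^3 - 16*s^2 + 16*s) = (s - 2)*(s + 4)*(s^3 - 5*s^2 + 4*s) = (s - 4)*(s - 2)*(s + 4)*(s^2 - s) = (s - 4)*(s - 2)*(s - 1)*(s + 4)*(s)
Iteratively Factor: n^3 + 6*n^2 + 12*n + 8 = (n + 2)*(n^2 + 4*n + 4) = (n + 2)^2*(n + 2)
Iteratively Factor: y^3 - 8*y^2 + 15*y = (y - 5)*(y^2 - 3*y) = y*(y - 5)*(y - 3)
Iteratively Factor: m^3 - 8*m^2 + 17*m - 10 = (m - 5)*(m^2 - 3*m + 2) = (m - 5)*(m - 2)*(m - 1)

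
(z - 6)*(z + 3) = z^2 - 3*z - 18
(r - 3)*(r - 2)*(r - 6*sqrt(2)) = r^3 - 6*sqrt(2)*r^2 - 5*r^2 + 6*r + 30*sqrt(2)*r - 36*sqrt(2)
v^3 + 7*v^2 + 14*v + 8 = (v + 1)*(v + 2)*(v + 4)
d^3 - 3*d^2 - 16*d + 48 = (d - 4)*(d - 3)*(d + 4)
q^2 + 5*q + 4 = (q + 1)*(q + 4)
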